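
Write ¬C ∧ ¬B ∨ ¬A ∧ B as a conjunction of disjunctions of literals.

(¬C ∨ ¬A) ∧ (¬C ∨ B) ∧ (¬B ∨ ¬A)

¬C ∧ ¬B ∨ ¬A ∧ B
⇔ (¬C ∨ ¬A) ∧ (¬C ∨ B) ∧ (¬B ∨ ¬A) ∧ (¬B ∨ B)   [distribute ∨ over ∧]
⇔ (¬C ∨ ¬A) ∧ (¬C ∨ B) ∧ (¬B ∨ ¬A)   [simplify]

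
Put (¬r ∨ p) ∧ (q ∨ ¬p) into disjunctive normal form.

(¬r ∧ q) ∨ (¬r ∧ ¬p) ∨ (p ∧ q)

(¬r ∨ p) ∧ (q ∨ ¬p)
≡ (¬r ∧ q) ∨ (¬r ∧ ¬p) ∨ (p ∧ q) ∨ (p ∧ ¬p)   [distribute ∧ over ∨]
≡ (¬r ∧ q) ∨ (¬r ∧ ¬p) ∨ (p ∧ q)   [simplify]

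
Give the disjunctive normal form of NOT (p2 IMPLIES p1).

NOT (p2 IMPLIES p1)
≡ NOT (NOT p2 OR p1)   [eliminate IMPLIES]
≡ NOT NOT p2 AND NOT p1   [De Morgan]
≡ p2 AND NOT p1   [double negation]

p2 AND NOT p1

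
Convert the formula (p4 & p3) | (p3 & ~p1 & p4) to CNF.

(p4 & p3) | (p3 & ~p1 & p4)
⇔ (p4 | p3) & (p4 | ~p1) & (p4 | p4) & (p3 | p3) & (p3 | ~p1) & (p3 | p4)   (distribute | over &)
⇔ p4 & p3   (simplify)

p4 & p3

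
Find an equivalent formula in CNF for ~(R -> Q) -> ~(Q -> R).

~(R -> Q) -> ~(Q -> R)
≡ ~~(R -> Q) | ~(Q -> R)   (eliminate ->)
≡ ~~(~R | Q) | ~(Q -> R)   (eliminate ->)
≡ ~~(~R | Q) | ~(~Q | R)   (eliminate ->)
≡ ~R | Q | ~(~Q | R)   (double negation)
≡ ~R | Q | (~~Q & ~R)   (De Morgan)
≡ ~R | Q | (Q & ~R)   (double negation)
≡ (~R | Q | Q) & (~R | Q | ~R)   (distribute | over &)
≡ ~R | Q   (simplify)

~R | Q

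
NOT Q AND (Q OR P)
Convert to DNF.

NOT Q AND (Q OR P)
≡ (NOT Q AND Q) OR (NOT Q AND P)   — distribute AND over OR
≡ NOT Q AND P   — simplify

NOT Q AND P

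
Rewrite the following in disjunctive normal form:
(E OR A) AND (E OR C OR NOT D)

(E OR A) AND (E OR C OR NOT D)
≡ (E AND E) OR (E AND C) OR (E AND NOT D) OR (A AND E) OR (A AND C) OR (A AND NOT D)   [distribute AND over OR]
≡ E OR (A AND C) OR (A AND NOT D)   [simplify]

E OR (A AND C) OR (A AND NOT D)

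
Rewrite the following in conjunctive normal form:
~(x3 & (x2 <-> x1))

~(x3 & (x2 <-> x1))
= ~(x3 & (x2 -> x1) & (x1 -> x2))
= ~(x3 & (~x2 | x1) & (x1 -> x2))
= ~(x3 & (~x2 | x1) & (~x1 | x2))
= ~x3 | ~(~x2 | x1) | ~(~x1 | x2)
= ~x3 | (~~x2 & ~x1) | ~(~x1 | x2)
= ~x3 | (x2 & ~x1) | ~(~x1 | x2)
= ~x3 | (x2 & ~x1) | (~~x1 & ~x2)
= ~x3 | (x2 & ~x1) | (x1 & ~x2)
= (~x3 | x2 | x1) & (~x3 | x2 | ~x2) & (~x3 | ~x1 | x1) & (~x3 | ~x1 | ~x2)
= (~x3 | x2 | x1) & (~x3 | ~x1 | ~x2)

(~x3 | x2 | x1) & (~x3 | ~x1 | ~x2)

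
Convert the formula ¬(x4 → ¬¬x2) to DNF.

x4 ∧ ¬x2

¬(x4 → ¬¬x2)
= ¬(¬x4 ∨ ¬¬x2)   — eliminate →
= ¬¬x4 ∧ ¬¬¬x2   — De Morgan
= x4 ∧ ¬¬¬x2   — double negation
= x4 ∧ ¬x2   — double negation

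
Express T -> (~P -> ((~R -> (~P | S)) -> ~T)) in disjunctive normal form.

T -> (~P -> ((~R -> (~P | S)) -> ~T))
= ~T | (~P -> ((~R -> (~P | S)) -> ~T))
= ~T | ~~P | ((~R -> (~P | S)) -> ~T)
= ~T | ~~P | ~(~R -> (~P | S)) | ~T
= ~T | ~~P | ~(~~R | ~P | S) | ~T
= ~T | P | ~(~~R | ~P | S) | ~T
= ~T | P | (~~~R & ~~P & ~S) | ~T
= ~T | P | (~R & ~~P & ~S) | ~T
= ~T | P | (~R & P & ~S) | ~T
= ~T | P

~T | P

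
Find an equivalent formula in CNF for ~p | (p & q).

~p | q

~p | (p & q)
⇔ (~p | p) & (~p | q)   [distribute | over &]
⇔ ~p | q   [simplify]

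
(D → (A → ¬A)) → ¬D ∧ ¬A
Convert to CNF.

(D ∨ ¬A) ∧ (A ∨ ¬D)

(D → (A → ¬A)) → ¬D ∧ ¬A
≡ ¬(D → (A → ¬A)) ∨ ¬D ∧ ¬A   — eliminate →
≡ ¬(¬D ∨ (A → ¬A)) ∨ ¬D ∧ ¬A   — eliminate →
≡ ¬(¬D ∨ ¬A ∨ ¬A) ∨ ¬D ∧ ¬A   — eliminate →
≡ ¬¬D ∧ ¬¬A ∧ ¬¬A ∨ ¬D ∧ ¬A   — De Morgan
≡ D ∧ ¬¬A ∧ ¬¬A ∨ ¬D ∧ ¬A   — double negation
≡ D ∧ A ∧ ¬¬A ∨ ¬D ∧ ¬A   — double negation
≡ D ∧ A ∧ A ∨ ¬D ∧ ¬A   — double negation
≡ (D ∨ ¬D) ∧ (D ∨ ¬A) ∧ (A ∨ ¬D) ∧ (A ∨ ¬A) ∧ (A ∨ ¬D) ∧ (A ∨ ¬A)   — distribute ∨ over ∧
≡ (D ∨ ¬A) ∧ (A ∨ ¬D)   — simplify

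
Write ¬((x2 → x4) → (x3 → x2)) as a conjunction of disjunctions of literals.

x3 ∧ ¬x2

¬((x2 → x4) → (x3 → x2))
⇔ ¬(¬(x2 → x4) ∨ (x3 → x2))   [eliminate →]
⇔ ¬(¬(¬x2 ∨ x4) ∨ (x3 → x2))   [eliminate →]
⇔ ¬(¬(¬x2 ∨ x4) ∨ ¬x3 ∨ x2)   [eliminate →]
⇔ ¬¬(¬x2 ∨ x4) ∧ ¬¬x3 ∧ ¬x2   [De Morgan]
⇔ (¬x2 ∨ x4) ∧ ¬¬x3 ∧ ¬x2   [double negation]
⇔ (¬x2 ∨ x4) ∧ x3 ∧ ¬x2   [double negation]
⇔ x3 ∧ ¬x2   [simplify]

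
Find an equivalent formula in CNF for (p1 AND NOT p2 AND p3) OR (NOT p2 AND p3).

NOT p2 AND p3

(p1 AND NOT p2 AND p3) OR (NOT p2 AND p3)
≡ (p1 OR NOT p2) AND (p1 OR p3) AND (NOT p2 OR NOT p2) AND (NOT p2 OR p3) AND (p3 OR NOT p2) AND (p3 OR p3)
≡ NOT p2 AND p3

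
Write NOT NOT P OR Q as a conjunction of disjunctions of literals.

P OR Q

NOT NOT P OR Q
⇔ P OR Q   [double negation]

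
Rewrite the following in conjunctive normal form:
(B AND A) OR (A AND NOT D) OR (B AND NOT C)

(B OR A) AND (B OR NOT D) AND (A OR NOT C)

(B AND A) OR (A AND NOT D) OR (B AND NOT C)
= (B OR A OR B) AND (B OR A OR NOT C) AND (B OR NOT D OR B) AND (B OR NOT D OR NOT C) AND (A OR A OR B) AND (A OR A OR NOT C) AND (A OR NOT D OR B) AND (A OR NOT D OR NOT C)   — distribute OR over AND
= (B OR A) AND (B OR NOT D) AND (A OR NOT C)   — simplify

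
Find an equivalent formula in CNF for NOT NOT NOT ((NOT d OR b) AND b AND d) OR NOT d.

NOT NOT NOT ((NOT d OR b) AND b AND d) OR NOT d
= NOT ((NOT d OR b) AND b AND d) OR NOT d   — double negation
= NOT (NOT d OR b) OR NOT b OR NOT d OR NOT d   — De Morgan
= (NOT NOT d AND NOT b) OR NOT b OR NOT d OR NOT d   — De Morgan
= (d AND NOT b) OR NOT b OR NOT d OR NOT d   — double negation
= (d OR NOT b OR NOT d OR NOT d) AND (NOT b OR NOT b OR NOT d OR NOT d)   — distribute OR over AND
= NOT b OR NOT d   — simplify

NOT b OR NOT d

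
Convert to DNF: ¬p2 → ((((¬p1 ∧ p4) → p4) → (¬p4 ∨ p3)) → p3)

¬p2 → ((((¬p1 ∧ p4) → p4) → (¬p4 ∨ p3)) → p3)
⇔ ¬¬p2 ∨ ((((¬p1 ∧ p4) → p4) → (¬p4 ∨ p3)) → p3)
⇔ ¬¬p2 ∨ ¬(((¬p1 ∧ p4) → p4) → (¬p4 ∨ p3)) ∨ p3
⇔ ¬¬p2 ∨ ¬(¬((¬p1 ∧ p4) → p4) ∨ ¬p4 ∨ p3) ∨ p3
⇔ ¬¬p2 ∨ ¬(¬(¬(¬p1 ∧ p4) ∨ p4) ∨ ¬p4 ∨ p3) ∨ p3
⇔ p2 ∨ ¬(¬(¬(¬p1 ∧ p4) ∨ p4) ∨ ¬p4 ∨ p3) ∨ p3
⇔ p2 ∨ (¬¬(¬(¬p1 ∧ p4) ∨ p4) ∧ ¬¬p4 ∧ ¬p3) ∨ p3
⇔ p2 ∨ ((¬(¬p1 ∧ p4) ∨ p4) ∧ ¬¬p4 ∧ ¬p3) ∨ p3
⇔ p2 ∨ ((¬¬p1 ∨ ¬p4 ∨ p4) ∧ ¬¬p4 ∧ ¬p3) ∨ p3
⇔ p2 ∨ ((p1 ∨ ¬p4 ∨ p4) ∧ ¬¬p4 ∧ ¬p3) ∨ p3
⇔ p2 ∨ ((p1 ∨ ¬p4 ∨ p4) ∧ p4 ∧ ¬p3) ∨ p3
⇔ p2 ∨ (p1 ∧ p4 ∧ ¬p3) ∨ (¬p4 ∧ p4 ∧ ¬p3) ∨ (p4 ∧ p4 ∧ ¬p3) ∨ p3
⇔ p2 ∨ (p4 ∧ ¬p3) ∨ p3

p2 ∨ (p4 ∧ ¬p3) ∨ p3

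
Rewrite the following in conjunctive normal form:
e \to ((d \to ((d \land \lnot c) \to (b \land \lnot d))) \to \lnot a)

e \to ((d \to ((d \land \lnot c) \to (b \land \lnot d))) \to \lnot a)
≡ \lnot e \lor ((d \to ((d \land \lnot c) \to (b \land \lnot d))) \to \lnot a)   — eliminate \to
≡ \lnot e \lor \lnot (d \to ((d \land \lnot c) \to (b \land \lnot d))) \lor \lnot a   — eliminate \to
≡ \lnot e \lor \lnot (\lnot d \lor ((d \land \lnot c) \to (b \land \lnot d))) \lor \lnot a   — eliminate \to
≡ \lnot e \lor \lnot (\lnot d \lor \lnot (d \land \lnot c) \lor (b \land \lnot d)) \lor \lnot a   — eliminate \to
≡ \lnot e \lor (\lnot \lnot d \land \lnot \lnot (d \land \lnot c) \land \lnot (b \land \lnot d)) \lor \lnot a   — De Morgan
≡ \lnot e \lor (d \land \lnot \lnot (d \land \lnot c) \land \lnot (b \land \lnot d)) \lor \lnot a   — double negation
≡ \lnot e \lor (d \land d \land \lnot c \land \lnot (b \land \lnot d)) \lor \lnot a   — double negation
≡ \lnot e \lor (d \land d \land \lnot c \land (\lnot b \lor \lnot \lnot d)) \lor \lnot a   — De Morgan
≡ \lnot e \lor (d \land d \land \lnot c \land (\lnot b \lor d)) \lor \lnot a   — double negation
≡ (\lnot e \lor d \lor \lnot a) \land (\lnot e \lor d \lor \lnot a) \land (\lnot e \lor \lnot c \lor \lnot a) \land (\lnot e \lor \lnot b \lor d \lor \lnot a)   — distribute \lor over \land
≡ (\lnot e \lor d \lor \lnot a) \land (\lnot e \lor \lnot c \lor \lnot a)   — simplify

(\lnot e \lor d \lor \lnot a) \land (\lnot e \lor \lnot c \lor \lnot a)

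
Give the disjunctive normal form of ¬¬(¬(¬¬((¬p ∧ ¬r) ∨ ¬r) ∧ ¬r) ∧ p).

¬¬(¬(¬¬((¬p ∧ ¬r) ∨ ¬r) ∧ ¬r) ∧ p)
≡ ¬(¬¬((¬p ∧ ¬r) ∨ ¬r) ∧ ¬r) ∧ p   [double negation]
≡ (¬¬¬((¬p ∧ ¬r) ∨ ¬r) ∨ ¬¬r) ∧ p   [De Morgan]
≡ (¬((¬p ∧ ¬r) ∨ ¬r) ∨ ¬¬r) ∧ p   [double negation]
≡ ((¬(¬p ∧ ¬r) ∧ ¬¬r) ∨ ¬¬r) ∧ p   [De Morgan]
≡ (((¬¬p ∨ ¬¬r) ∧ ¬¬r) ∨ ¬¬r) ∧ p   [De Morgan]
≡ (((p ∨ ¬¬r) ∧ ¬¬r) ∨ ¬¬r) ∧ p   [double negation]
≡ (((p ∨ r) ∧ ¬¬r) ∨ ¬¬r) ∧ p   [double negation]
≡ (((p ∨ r) ∧ r) ∨ ¬¬r) ∧ p   [double negation]
≡ (((p ∨ r) ∧ r) ∨ r) ∧ p   [double negation]
≡ (p ∧ r ∧ p) ∨ (r ∧ r ∧ p) ∨ (r ∧ p)   [distribute ∧ over ∨]
≡ p ∧ r   [simplify]

p ∧ r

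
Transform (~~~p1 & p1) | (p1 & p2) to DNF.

p1 & p2

(~~~p1 & p1) | (p1 & p2)
≡ (~p1 & p1) | (p1 & p2)   [double negation]
≡ p1 & p2   [simplify]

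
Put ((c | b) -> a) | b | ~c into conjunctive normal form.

((c | b) -> a) | b | ~c
= ~(c | b) | a | b | ~c   — eliminate ->
= (~c & ~b) | a | b | ~c   — De Morgan
= (~c | a | b | ~c) & (~b | a | b | ~c)   — distribute | over &
= ~c | a | b   — simplify

~c | a | b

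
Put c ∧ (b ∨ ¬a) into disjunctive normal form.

c ∧ b ∨ c ∧ ¬a

c ∧ (b ∨ ¬a)
= c ∧ b ∨ c ∧ ¬a   [distribute ∧ over ∨]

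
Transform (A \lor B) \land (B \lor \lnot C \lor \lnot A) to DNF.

(A \land \lnot C) \lor B

(A \lor B) \land (B \lor \lnot C \lor \lnot A)
≡ (A \land B) \lor (A \land \lnot C) \lor (A \land \lnot A) \lor (B \land B) \lor (B \land \lnot C) \lor (B \land \lnot A)
≡ (A \land \lnot C) \lor B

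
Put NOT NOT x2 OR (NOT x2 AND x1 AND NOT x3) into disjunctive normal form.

x2 OR (NOT x2 AND x1 AND NOT x3)

NOT NOT x2 OR (NOT x2 AND x1 AND NOT x3)
≡ x2 OR (NOT x2 AND x1 AND NOT x3)   (double negation)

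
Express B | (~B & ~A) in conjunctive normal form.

B | ~A

B | (~B & ~A)
= (B | ~B) & (B | ~A)   — distribute | over &
= B | ~A   — simplify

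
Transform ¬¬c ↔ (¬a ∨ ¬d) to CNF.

(¬c ∨ ¬a ∨ ¬d) ∧ (a ∨ c) ∧ (d ∨ c)

¬¬c ↔ (¬a ∨ ¬d)
≡ (¬¬c → (¬a ∨ ¬d)) ∧ ((¬a ∨ ¬d) → ¬¬c)
≡ (¬¬¬c ∨ ¬a ∨ ¬d) ∧ ((¬a ∨ ¬d) → ¬¬c)
≡ (¬¬¬c ∨ ¬a ∨ ¬d) ∧ (¬(¬a ∨ ¬d) ∨ ¬¬c)
≡ (¬c ∨ ¬a ∨ ¬d) ∧ (¬(¬a ∨ ¬d) ∨ ¬¬c)
≡ (¬c ∨ ¬a ∨ ¬d) ∧ ((¬¬a ∧ ¬¬d) ∨ ¬¬c)
≡ (¬c ∨ ¬a ∨ ¬d) ∧ ((a ∧ ¬¬d) ∨ ¬¬c)
≡ (¬c ∨ ¬a ∨ ¬d) ∧ ((a ∧ d) ∨ ¬¬c)
≡ (¬c ∨ ¬a ∨ ¬d) ∧ ((a ∧ d) ∨ c)
≡ (¬c ∨ ¬a ∨ ¬d) ∧ (a ∨ c) ∧ (d ∨ c)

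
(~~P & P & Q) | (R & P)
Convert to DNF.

(P & Q) | (R & P)

(~~P & P & Q) | (R & P)
= (P & P & Q) | (R & P)   [double negation]
= (P & Q) | (R & P)   [simplify]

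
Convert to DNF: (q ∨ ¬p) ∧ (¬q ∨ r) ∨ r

¬p ∧ ¬q ∨ r

(q ∨ ¬p) ∧ (¬q ∨ r) ∨ r
≡ q ∧ ¬q ∨ q ∧ r ∨ ¬p ∧ ¬q ∨ ¬p ∧ r ∨ r   [distribute ∧ over ∨]
≡ ¬p ∧ ¬q ∨ r   [simplify]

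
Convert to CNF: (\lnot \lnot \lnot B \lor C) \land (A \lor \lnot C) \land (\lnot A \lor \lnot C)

(\lnot \lnot \lnot B \lor C) \land (A \lor \lnot C) \land (\lnot A \lor \lnot C)
≡ (\lnot B \lor C) \land (A \lor \lnot C) \land (\lnot A \lor \lnot C)   (double negation)

(\lnot B \lor C) \land (A \lor \lnot C) \land (\lnot A \lor \lnot C)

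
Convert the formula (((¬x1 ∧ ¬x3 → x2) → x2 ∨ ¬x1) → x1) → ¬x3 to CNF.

¬x1 ∨ ¬x3

(((¬x1 ∧ ¬x3 → x2) → x2 ∨ ¬x1) → x1) → ¬x3
= ¬(((¬x1 ∧ ¬x3 → x2) → x2 ∨ ¬x1) → x1) ∨ ¬x3
= ¬(¬((¬x1 ∧ ¬x3 → x2) → x2 ∨ ¬x1) ∨ x1) ∨ ¬x3
= ¬(¬(¬(¬x1 ∧ ¬x3 → x2) ∨ x2 ∨ ¬x1) ∨ x1) ∨ ¬x3
= ¬(¬(¬(¬(¬x1 ∧ ¬x3) ∨ x2) ∨ x2 ∨ ¬x1) ∨ x1) ∨ ¬x3
= ¬¬(¬(¬(¬x1 ∧ ¬x3) ∨ x2) ∨ x2 ∨ ¬x1) ∧ ¬x1 ∨ ¬x3
= (¬(¬(¬x1 ∧ ¬x3) ∨ x2) ∨ x2 ∨ ¬x1) ∧ ¬x1 ∨ ¬x3
= (¬¬(¬x1 ∧ ¬x3) ∧ ¬x2 ∨ x2 ∨ ¬x1) ∧ ¬x1 ∨ ¬x3
= (¬x1 ∧ ¬x3 ∧ ¬x2 ∨ x2 ∨ ¬x1) ∧ ¬x1 ∨ ¬x3
= (¬x1 ∨ x2 ∨ ¬x1 ∨ ¬x3) ∧ (¬x3 ∨ x2 ∨ ¬x1 ∨ ¬x3) ∧ (¬x2 ∨ x2 ∨ ¬x1 ∨ ¬x3) ∧ (¬x1 ∨ ¬x3)
= ¬x1 ∨ ¬x3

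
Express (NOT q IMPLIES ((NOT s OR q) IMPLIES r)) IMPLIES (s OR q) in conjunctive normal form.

(NOT q IMPLIES ((NOT s OR q) IMPLIES r)) IMPLIES (s OR q)
⇔ NOT (NOT q IMPLIES ((NOT s OR q) IMPLIES r)) OR s OR q   (eliminate IMPLIES)
⇔ NOT (NOT NOT q OR ((NOT s OR q) IMPLIES r)) OR s OR q   (eliminate IMPLIES)
⇔ NOT (NOT NOT q OR NOT (NOT s OR q) OR r) OR s OR q   (eliminate IMPLIES)
⇔ (NOT NOT NOT q AND NOT NOT (NOT s OR q) AND NOT r) OR s OR q   (De Morgan)
⇔ (NOT q AND NOT NOT (NOT s OR q) AND NOT r) OR s OR q   (double negation)
⇔ (NOT q AND (NOT s OR q) AND NOT r) OR s OR q   (double negation)
⇔ (NOT q OR s OR q) AND (NOT s OR q OR s OR q) AND (NOT r OR s OR q)   (distribute OR over AND)
⇔ NOT r OR s OR q   (simplify)

NOT r OR s OR q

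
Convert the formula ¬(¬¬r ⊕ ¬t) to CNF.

(¬r ∨ ¬t) ∧ (t ∨ r)

¬(¬¬r ⊕ ¬t)
≡ ¬((¬¬r ∨ ¬t) ∧ ¬(¬¬r ∧ ¬t))   [expand ⊕]
≡ ¬(¬¬r ∨ ¬t) ∨ ¬¬(¬¬r ∧ ¬t)   [De Morgan]
≡ (¬¬¬r ∧ ¬¬t) ∨ ¬¬(¬¬r ∧ ¬t)   [De Morgan]
≡ (¬r ∧ ¬¬t) ∨ ¬¬(¬¬r ∧ ¬t)   [double negation]
≡ (¬r ∧ t) ∨ ¬¬(¬¬r ∧ ¬t)   [double negation]
≡ (¬r ∧ t) ∨ (¬¬r ∧ ¬t)   [double negation]
≡ (¬r ∧ t) ∨ (r ∧ ¬t)   [double negation]
≡ (¬r ∨ r) ∧ (¬r ∨ ¬t) ∧ (t ∨ r) ∧ (t ∨ ¬t)   [distribute ∨ over ∧]
≡ (¬r ∨ ¬t) ∧ (t ∨ r)   [simplify]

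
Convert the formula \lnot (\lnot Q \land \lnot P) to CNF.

\lnot (\lnot Q \land \lnot P)
≡ \lnot \lnot Q \lor \lnot \lnot P   — De Morgan
≡ Q \lor \lnot \lnot P   — double negation
≡ Q \lor P   — double negation

Q \lor P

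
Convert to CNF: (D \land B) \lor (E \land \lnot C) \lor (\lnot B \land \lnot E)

(D \lor E \lor \lnot B) \land (D \lor \lnot C \lor \lnot B) \land (D \lor \lnot C \lor \lnot E) \land (B \lor \lnot C \lor \lnot E)

(D \land B) \lor (E \land \lnot C) \lor (\lnot B \land \lnot E)
⇔ (D \lor E \lor \lnot B) \land (D \lor E \lor \lnot E) \land (D \lor \lnot C \lor \lnot B) \land (D \lor \lnot C \lor \lnot E) \land (B \lor E \lor \lnot B) \land (B \lor E \lor \lnot E) \land (B \lor \lnot C \lor \lnot B) \land (B \lor \lnot C \lor \lnot E)   [distribute \lor over \land]
⇔ (D \lor E \lor \lnot B) \land (D \lor \lnot C \lor \lnot B) \land (D \lor \lnot C \lor \lnot E) \land (B \lor \lnot C \lor \lnot E)   [simplify]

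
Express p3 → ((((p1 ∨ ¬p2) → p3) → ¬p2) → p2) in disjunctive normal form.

¬p3 ∨ p2

p3 → ((((p1 ∨ ¬p2) → p3) → ¬p2) → p2)
≡ ¬p3 ∨ ((((p1 ∨ ¬p2) → p3) → ¬p2) → p2)   — eliminate →
≡ ¬p3 ∨ ¬(((p1 ∨ ¬p2) → p3) → ¬p2) ∨ p2   — eliminate →
≡ ¬p3 ∨ ¬(¬((p1 ∨ ¬p2) → p3) ∨ ¬p2) ∨ p2   — eliminate →
≡ ¬p3 ∨ ¬(¬(¬(p1 ∨ ¬p2) ∨ p3) ∨ ¬p2) ∨ p2   — eliminate →
≡ ¬p3 ∨ (¬¬(¬(p1 ∨ ¬p2) ∨ p3) ∧ ¬¬p2) ∨ p2   — De Morgan
≡ ¬p3 ∨ ((¬(p1 ∨ ¬p2) ∨ p3) ∧ ¬¬p2) ∨ p2   — double negation
≡ ¬p3 ∨ (((¬p1 ∧ ¬¬p2) ∨ p3) ∧ ¬¬p2) ∨ p2   — De Morgan
≡ ¬p3 ∨ (((¬p1 ∧ p2) ∨ p3) ∧ ¬¬p2) ∨ p2   — double negation
≡ ¬p3 ∨ (((¬p1 ∧ p2) ∨ p3) ∧ p2) ∨ p2   — double negation
≡ ¬p3 ∨ (¬p1 ∧ p2 ∧ p2) ∨ (p3 ∧ p2) ∨ p2   — distribute ∧ over ∨
≡ ¬p3 ∨ p2   — simplify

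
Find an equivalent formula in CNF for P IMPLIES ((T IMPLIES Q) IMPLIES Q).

NOT P OR T OR Q

P IMPLIES ((T IMPLIES Q) IMPLIES Q)
⇔ NOT P OR ((T IMPLIES Q) IMPLIES Q)   (eliminate IMPLIES)
⇔ NOT P OR NOT (T IMPLIES Q) OR Q   (eliminate IMPLIES)
⇔ NOT P OR NOT (NOT T OR Q) OR Q   (eliminate IMPLIES)
⇔ NOT P OR (NOT NOT T AND NOT Q) OR Q   (De Morgan)
⇔ NOT P OR (T AND NOT Q) OR Q   (double negation)
⇔ (NOT P OR T OR Q) AND (NOT P OR NOT Q OR Q)   (distribute OR over AND)
⇔ NOT P OR T OR Q   (simplify)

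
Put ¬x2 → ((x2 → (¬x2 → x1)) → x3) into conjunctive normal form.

¬x2 → ((x2 → (¬x2 → x1)) → x3)
= ¬¬x2 ∨ ((x2 → (¬x2 → x1)) → x3)   (eliminate →)
= ¬¬x2 ∨ ¬(x2 → (¬x2 → x1)) ∨ x3   (eliminate →)
= ¬¬x2 ∨ ¬(¬x2 ∨ (¬x2 → x1)) ∨ x3   (eliminate →)
= ¬¬x2 ∨ ¬(¬x2 ∨ ¬¬x2 ∨ x1) ∨ x3   (eliminate →)
= x2 ∨ ¬(¬x2 ∨ ¬¬x2 ∨ x1) ∨ x3   (double negation)
= x2 ∨ (¬¬x2 ∧ ¬¬¬x2 ∧ ¬x1) ∨ x3   (De Morgan)
= x2 ∨ (x2 ∧ ¬¬¬x2 ∧ ¬x1) ∨ x3   (double negation)
= x2 ∨ (x2 ∧ ¬x2 ∧ ¬x1) ∨ x3   (double negation)
= (x2 ∨ x2 ∨ x3) ∧ (x2 ∨ ¬x2 ∨ x3) ∧ (x2 ∨ ¬x1 ∨ x3)   (distribute ∨ over ∧)
= x2 ∨ x3   (simplify)

x2 ∨ x3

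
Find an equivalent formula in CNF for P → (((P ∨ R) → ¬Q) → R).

¬P ∨ Q ∨ R

P → (((P ∨ R) → ¬Q) → R)
≡ ¬P ∨ (((P ∨ R) → ¬Q) → R)   [eliminate →]
≡ ¬P ∨ ¬((P ∨ R) → ¬Q) ∨ R   [eliminate →]
≡ ¬P ∨ ¬(¬(P ∨ R) ∨ ¬Q) ∨ R   [eliminate →]
≡ ¬P ∨ (¬¬(P ∨ R) ∧ ¬¬Q) ∨ R   [De Morgan]
≡ ¬P ∨ ((P ∨ R) ∧ ¬¬Q) ∨ R   [double negation]
≡ ¬P ∨ ((P ∨ R) ∧ Q) ∨ R   [double negation]
≡ (¬P ∨ P ∨ R ∨ R) ∧ (¬P ∨ Q ∨ R)   [distribute ∨ over ∧]
≡ ¬P ∨ Q ∨ R   [simplify]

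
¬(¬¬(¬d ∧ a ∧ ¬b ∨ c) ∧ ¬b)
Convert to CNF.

(d ∨ ¬a ∨ b) ∧ (¬c ∨ b)

¬(¬¬(¬d ∧ a ∧ ¬b ∨ c) ∧ ¬b)
≡ ¬¬¬(¬d ∧ a ∧ ¬b ∨ c) ∨ ¬¬b   [De Morgan]
≡ ¬(¬d ∧ a ∧ ¬b ∨ c) ∨ ¬¬b   [double negation]
≡ ¬(¬d ∧ a ∧ ¬b) ∧ ¬c ∨ ¬¬b   [De Morgan]
≡ (¬¬d ∨ ¬a ∨ ¬¬b) ∧ ¬c ∨ ¬¬b   [De Morgan]
≡ (d ∨ ¬a ∨ ¬¬b) ∧ ¬c ∨ ¬¬b   [double negation]
≡ (d ∨ ¬a ∨ b) ∧ ¬c ∨ ¬¬b   [double negation]
≡ (d ∨ ¬a ∨ b) ∧ ¬c ∨ b   [double negation]
≡ (d ∨ ¬a ∨ b ∨ b) ∧ (¬c ∨ b)   [distribute ∨ over ∧]
≡ (d ∨ ¬a ∨ b) ∧ (¬c ∨ b)   [simplify]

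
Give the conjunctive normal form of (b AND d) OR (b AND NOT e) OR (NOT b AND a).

(b OR a) AND (d OR NOT e OR NOT b) AND (d OR NOT e OR a)

(b AND d) OR (b AND NOT e) OR (NOT b AND a)
≡ (b OR b OR NOT b) AND (b OR b OR a) AND (b OR NOT e OR NOT b) AND (b OR NOT e OR a) AND (d OR b OR NOT b) AND (d OR b OR a) AND (d OR NOT e OR NOT b) AND (d OR NOT e OR a)   [distribute OR over AND]
≡ (b OR a) AND (d OR NOT e OR NOT b) AND (d OR NOT e OR a)   [simplify]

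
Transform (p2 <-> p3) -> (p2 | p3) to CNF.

(p2 <-> p3) -> (p2 | p3)
≡ ~(p2 <-> p3) | p2 | p3   [eliminate ->]
≡ ~((p2 -> p3) & (p3 -> p2)) | p2 | p3   [eliminate <->]
≡ ~((~p2 | p3) & (p3 -> p2)) | p2 | p3   [eliminate ->]
≡ ~((~p2 | p3) & (~p3 | p2)) | p2 | p3   [eliminate ->]
≡ ~(~p2 | p3) | ~(~p3 | p2) | p2 | p3   [De Morgan]
≡ (~~p2 & ~p3) | ~(~p3 | p2) | p2 | p3   [De Morgan]
≡ (p2 & ~p3) | ~(~p3 | p2) | p2 | p3   [double negation]
≡ (p2 & ~p3) | (~~p3 & ~p2) | p2 | p3   [De Morgan]
≡ (p2 & ~p3) | (p3 & ~p2) | p2 | p3   [double negation]
≡ (p2 | p3 | p2 | p3) & (p2 | ~p2 | p2 | p3) & (~p3 | p3 | p2 | p3) & (~p3 | ~p2 | p2 | p3)   [distribute | over &]
≡ p2 | p3   [simplify]

p2 | p3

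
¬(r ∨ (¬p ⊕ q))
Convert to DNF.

¬(r ∨ (¬p ⊕ q))
≡ ¬(r ∨ (¬p ∧ ¬q) ∨ (¬¬p ∧ q))   — expand ⊕
≡ ¬r ∧ ¬(¬p ∧ ¬q) ∧ ¬(¬¬p ∧ q)   — De Morgan
≡ ¬r ∧ (¬¬p ∨ ¬¬q) ∧ ¬(¬¬p ∧ q)   — De Morgan
≡ ¬r ∧ (p ∨ ¬¬q) ∧ ¬(¬¬p ∧ q)   — double negation
≡ ¬r ∧ (p ∨ q) ∧ ¬(¬¬p ∧ q)   — double negation
≡ ¬r ∧ (p ∨ q) ∧ (¬¬¬p ∨ ¬q)   — De Morgan
≡ ¬r ∧ (p ∨ q) ∧ (¬p ∨ ¬q)   — double negation
≡ (¬r ∧ p ∧ ¬p) ∨ (¬r ∧ p ∧ ¬q) ∨ (¬r ∧ q ∧ ¬p) ∨ (¬r ∧ q ∧ ¬q)   — distribute ∧ over ∨
≡ (¬r ∧ p ∧ ¬q) ∨ (¬r ∧ q ∧ ¬p)   — simplify

(¬r ∧ p ∧ ¬q) ∨ (¬r ∧ q ∧ ¬p)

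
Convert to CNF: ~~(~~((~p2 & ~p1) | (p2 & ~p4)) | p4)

~p1 | p2 | p4

~~(~~((~p2 & ~p1) | (p2 & ~p4)) | p4)
= ~~((~p2 & ~p1) | (p2 & ~p4)) | p4   [double negation]
= (~p2 & ~p1) | (p2 & ~p4) | p4   [double negation]
= (~p2 | p2 | p4) & (~p2 | ~p4 | p4) & (~p1 | p2 | p4) & (~p1 | ~p4 | p4)   [distribute | over &]
= ~p1 | p2 | p4   [simplify]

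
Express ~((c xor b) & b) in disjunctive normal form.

(b & c) | ~b

~((c xor b) & b)
⇔ ~(((c & ~b) | (~c & b)) & b)   [expand xor]
⇔ ~((c & ~b) | (~c & b)) | ~b   [De Morgan]
⇔ (~(c & ~b) & ~(~c & b)) | ~b   [De Morgan]
⇔ ((~c | ~~b) & ~(~c & b)) | ~b   [De Morgan]
⇔ ((~c | b) & ~(~c & b)) | ~b   [double negation]
⇔ ((~c | b) & (~~c | ~b)) | ~b   [De Morgan]
⇔ ((~c | b) & (c | ~b)) | ~b   [double negation]
⇔ (~c & c) | (~c & ~b) | (b & c) | (b & ~b) | ~b   [distribute & over |]
⇔ (b & c) | ~b   [simplify]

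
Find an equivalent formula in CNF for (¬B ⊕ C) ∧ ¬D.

(¬B ∨ C) ∧ (B ∨ ¬C) ∧ ¬D

(¬B ⊕ C) ∧ ¬D
⇔ (¬B ∨ C) ∧ ¬(¬B ∧ C) ∧ ¬D   [expand ⊕]
⇔ (¬B ∨ C) ∧ (¬¬B ∨ ¬C) ∧ ¬D   [De Morgan]
⇔ (¬B ∨ C) ∧ (B ∨ ¬C) ∧ ¬D   [double negation]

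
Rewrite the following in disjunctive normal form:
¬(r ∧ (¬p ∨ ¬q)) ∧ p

(¬r ∧ p) ∨ (p ∧ q)

¬(r ∧ (¬p ∨ ¬q)) ∧ p
≡ (¬r ∨ ¬(¬p ∨ ¬q)) ∧ p   [De Morgan]
≡ (¬r ∨ (¬¬p ∧ ¬¬q)) ∧ p   [De Morgan]
≡ (¬r ∨ (p ∧ ¬¬q)) ∧ p   [double negation]
≡ (¬r ∨ (p ∧ q)) ∧ p   [double negation]
≡ (¬r ∧ p) ∨ (p ∧ q ∧ p)   [distribute ∧ over ∨]
≡ (¬r ∧ p) ∨ (p ∧ q)   [simplify]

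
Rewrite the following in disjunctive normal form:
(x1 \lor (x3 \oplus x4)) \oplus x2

(x1 \land \lnot x2) \lor (x3 \land \lnot x4 \land \lnot x2) \lor (\lnot x3 \land x4 \land \lnot x2) \lor (\lnot x1 \land \lnot x3 \land \lnot x4 \land x2) \lor (\lnot x1 \land x4 \land x3 \land x2)

(x1 \lor (x3 \oplus x4)) \oplus x2
⇔ ((x1 \lor (x3 \oplus x4)) \land \lnot x2) \lor (\lnot (x1 \lor (x3 \oplus x4)) \land x2)
⇔ ((x1 \lor (x3 \land \lnot x4) \lor (\lnot x3 \land x4)) \land \lnot x2) \lor (\lnot (x1 \lor (x3 \oplus x4)) \land x2)
⇔ ((x1 \lor (x3 \land \lnot x4) \lor (\lnot x3 \land x4)) \land \lnot x2) \lor (\lnot (x1 \lor (x3 \land \lnot x4) \lor (\lnot x3 \land x4)) \land x2)
⇔ ((x1 \lor (x3 \land \lnot x4) \lor (\lnot x3 \land x4)) \land \lnot x2) \lor (\lnot x1 \land \lnot (x3 \land \lnot x4) \land \lnot (\lnot x3 \land x4) \land x2)
⇔ ((x1 \lor (x3 \land \lnot x4) \lor (\lnot x3 \land x4)) \land \lnot x2) \lor (\lnot x1 \land (\lnot x3 \lor \lnot \lnot x4) \land \lnot (\lnot x3 \land x4) \land x2)
⇔ ((x1 \lor (x3 \land \lnot x4) \lor (\lnot x3 \land x4)) \land \lnot x2) \lor (\lnot x1 \land (\lnot x3 \lor x4) \land \lnot (\lnot x3 \land x4) \land x2)
⇔ ((x1 \lor (x3 \land \lnot x4) \lor (\lnot x3 \land x4)) \land \lnot x2) \lor (\lnot x1 \land (\lnot x3 \lor x4) \land (\lnot \lnot x3 \lor \lnot x4) \land x2)
⇔ ((x1 \lor (x3 \land \lnot x4) \lor (\lnot x3 \land x4)) \land \lnot x2) \lor (\lnot x1 \land (\lnot x3 \lor x4) \land (x3 \lor \lnot x4) \land x2)
⇔ (x1 \land \lnot x2) \lor (x3 \land \lnot x4 \land \lnot x2) \lor (\lnot x3 \land x4 \land \lnot x2) \lor (\lnot x1 \land \lnot x3 \land x3 \land x2) \lor (\lnot x1 \land \lnot x3 \land \lnot x4 \land x2) \lor (\lnot x1 \land x4 \land x3 \land x2) \lor (\lnot x1 \land x4 \land \lnot x4 \land x2)
⇔ (x1 \land \lnot x2) \lor (x3 \land \lnot x4 \land \lnot x2) \lor (\lnot x3 \land x4 \land \lnot x2) \lor (\lnot x1 \land \lnot x3 \land \lnot x4 \land x2) \lor (\lnot x1 \land x4 \land x3 \land x2)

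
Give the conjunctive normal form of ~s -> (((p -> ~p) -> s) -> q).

s | ~p | q

~s -> (((p -> ~p) -> s) -> q)
= ~~s | (((p -> ~p) -> s) -> q)   (eliminate ->)
= ~~s | ~((p -> ~p) -> s) | q   (eliminate ->)
= ~~s | ~(~(p -> ~p) | s) | q   (eliminate ->)
= ~~s | ~(~(~p | ~p) | s) | q   (eliminate ->)
= s | ~(~(~p | ~p) | s) | q   (double negation)
= s | (~~(~p | ~p) & ~s) | q   (De Morgan)
= s | ((~p | ~p) & ~s) | q   (double negation)
= (s | ~p | ~p | q) & (s | ~s | q)   (distribute | over &)
= s | ~p | q   (simplify)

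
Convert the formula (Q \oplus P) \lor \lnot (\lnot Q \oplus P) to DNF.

(Q \oplus P) \lor \lnot (\lnot Q \oplus P)
≡ (Q \land \lnot P) \lor (\lnot Q \land P) \lor \lnot (\lnot Q \oplus P)   [expand \oplus]
≡ (Q \land \lnot P) \lor (\lnot Q \land P) \lor \lnot ((\lnot Q \land \lnot P) \lor (\lnot \lnot Q \land P))   [expand \oplus]
≡ (Q \land \lnot P) \lor (\lnot Q \land P) \lor (\lnot (\lnot Q \land \lnot P) \land \lnot (\lnot \lnot Q \land P))   [De Morgan]
≡ (Q \land \lnot P) \lor (\lnot Q \land P) \lor ((\lnot \lnot Q \lor \lnot \lnot P) \land \lnot (\lnot \lnot Q \land P))   [De Morgan]
≡ (Q \land \lnot P) \lor (\lnot Q \land P) \lor ((Q \lor \lnot \lnot P) \land \lnot (\lnot \lnot Q \land P))   [double negation]
≡ (Q \land \lnot P) \lor (\lnot Q \land P) \lor ((Q \lor P) \land \lnot (\lnot \lnot Q \land P))   [double negation]
≡ (Q \land \lnot P) \lor (\lnot Q \land P) \lor ((Q \lor P) \land (\lnot \lnot \lnot Q \lor \lnot P))   [De Morgan]
≡ (Q \land \lnot P) \lor (\lnot Q \land P) \lor ((Q \lor P) \land (\lnot Q \lor \lnot P))   [double negation]
≡ (Q \land \lnot P) \lor (\lnot Q \land P) \lor (Q \land \lnot Q) \lor (Q \land \lnot P) \lor (P \land \lnot Q) \lor (P \land \lnot P)   [distribute \land over \lor]
≡ (Q \land \lnot P) \lor (\lnot Q \land P)   [simplify]

(Q \land \lnot P) \lor (\lnot Q \land P)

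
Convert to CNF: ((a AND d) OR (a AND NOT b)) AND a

((a AND d) OR (a AND NOT b)) AND a
≡ (a OR a) AND (a OR NOT b) AND (d OR a) AND (d OR NOT b) AND a
≡ a AND (d OR NOT b)

a AND (d OR NOT b)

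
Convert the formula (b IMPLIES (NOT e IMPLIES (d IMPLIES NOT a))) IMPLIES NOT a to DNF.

(b IMPLIES (NOT e IMPLIES (d IMPLIES NOT a))) IMPLIES NOT a
≡ NOT (b IMPLIES (NOT e IMPLIES (d IMPLIES NOT a))) OR NOT a   (eliminate IMPLIES)
≡ NOT (NOT b OR (NOT e IMPLIES (d IMPLIES NOT a))) OR NOT a   (eliminate IMPLIES)
≡ NOT (NOT b OR NOT NOT e OR (d IMPLIES NOT a)) OR NOT a   (eliminate IMPLIES)
≡ NOT (NOT b OR NOT NOT e OR NOT d OR NOT a) OR NOT a   (eliminate IMPLIES)
≡ (NOT NOT b AND NOT NOT NOT e AND NOT NOT d AND NOT NOT a) OR NOT a   (De Morgan)
≡ (b AND NOT NOT NOT e AND NOT NOT d AND NOT NOT a) OR NOT a   (double negation)
≡ (b AND NOT e AND NOT NOT d AND NOT NOT a) OR NOT a   (double negation)
≡ (b AND NOT e AND d AND NOT NOT a) OR NOT a   (double negation)
≡ (b AND NOT e AND d AND a) OR NOT a   (double negation)

(b AND NOT e AND d AND a) OR NOT a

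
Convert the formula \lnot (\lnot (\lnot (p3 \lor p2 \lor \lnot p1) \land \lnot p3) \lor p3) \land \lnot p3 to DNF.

\lnot (\lnot (\lnot (p3 \lor p2 \lor \lnot p1) \land \lnot p3) \lor p3) \land \lnot p3
⇔ \lnot \lnot (\lnot (p3 \lor p2 \lor \lnot p1) \land \lnot p3) \land \lnot p3 \land \lnot p3   [De Morgan]
⇔ \lnot (p3 \lor p2 \lor \lnot p1) \land \lnot p3 \land \lnot p3 \land \lnot p3   [double negation]
⇔ \lnot p3 \land \lnot p2 \land \lnot \lnot p1 \land \lnot p3 \land \lnot p3 \land \lnot p3   [De Morgan]
⇔ \lnot p3 \land \lnot p2 \land p1 \land \lnot p3 \land \lnot p3 \land \lnot p3   [double negation]
⇔ \lnot p3 \land \lnot p2 \land p1   [simplify]

\lnot p3 \land \lnot p2 \land p1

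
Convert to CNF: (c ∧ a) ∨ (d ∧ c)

(c ∧ a) ∨ (d ∧ c)
= (c ∨ d) ∧ (c ∨ c) ∧ (a ∨ d) ∧ (a ∨ c)
= c ∧ (a ∨ d)

c ∧ (a ∨ d)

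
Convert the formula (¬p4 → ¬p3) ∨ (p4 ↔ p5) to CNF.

p4 ∨ ¬p3 ∨ ¬p5

(¬p4 → ¬p3) ∨ (p4 ↔ p5)
≡ ¬¬p4 ∨ ¬p3 ∨ (p4 ↔ p5)   — eliminate →
≡ ¬¬p4 ∨ ¬p3 ∨ ((p4 → p5) ∧ (p5 → p4))   — eliminate ↔
≡ ¬¬p4 ∨ ¬p3 ∨ ((¬p4 ∨ p5) ∧ (p5 → p4))   — eliminate →
≡ ¬¬p4 ∨ ¬p3 ∨ ((¬p4 ∨ p5) ∧ (¬p5 ∨ p4))   — eliminate →
≡ p4 ∨ ¬p3 ∨ ((¬p4 ∨ p5) ∧ (¬p5 ∨ p4))   — double negation
≡ (p4 ∨ ¬p3 ∨ ¬p4 ∨ p5) ∧ (p4 ∨ ¬p3 ∨ ¬p5 ∨ p4)   — distribute ∨ over ∧
≡ p4 ∨ ¬p3 ∨ ¬p5   — simplify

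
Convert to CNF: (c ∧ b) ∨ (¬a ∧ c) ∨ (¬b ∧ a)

(c ∨ ¬b) ∧ (c ∨ a)

(c ∧ b) ∨ (¬a ∧ c) ∨ (¬b ∧ a)
⇔ (c ∨ ¬a ∨ ¬b) ∧ (c ∨ ¬a ∨ a) ∧ (c ∨ c ∨ ¬b) ∧ (c ∨ c ∨ a) ∧ (b ∨ ¬a ∨ ¬b) ∧ (b ∨ ¬a ∨ a) ∧ (b ∨ c ∨ ¬b) ∧ (b ∨ c ∨ a)   [distribute ∨ over ∧]
⇔ (c ∨ ¬b) ∧ (c ∨ a)   [simplify]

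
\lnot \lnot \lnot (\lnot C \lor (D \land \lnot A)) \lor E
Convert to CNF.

\lnot \lnot \lnot (\lnot C \lor (D \land \lnot A)) \lor E
⇔ \lnot (\lnot C \lor (D \land \lnot A)) \lor E   — double negation
⇔ (\lnot \lnot C \land \lnot (D \land \lnot A)) \lor E   — De Morgan
⇔ (C \land \lnot (D \land \lnot A)) \lor E   — double negation
⇔ (C \land (\lnot D \lor \lnot \lnot A)) \lor E   — De Morgan
⇔ (C \land (\lnot D \lor A)) \lor E   — double negation
⇔ (C \lor E) \land (\lnot D \lor A \lor E)   — distribute \lor over \land

(C \lor E) \land (\lnot D \lor A \lor E)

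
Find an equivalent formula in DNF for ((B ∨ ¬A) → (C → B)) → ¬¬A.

(¬A ∧ C ∧ ¬B) ∨ A

((B ∨ ¬A) → (C → B)) → ¬¬A
= ¬((B ∨ ¬A) → (C → B)) ∨ ¬¬A   (eliminate →)
= ¬(¬(B ∨ ¬A) ∨ (C → B)) ∨ ¬¬A   (eliminate →)
= ¬(¬(B ∨ ¬A) ∨ ¬C ∨ B) ∨ ¬¬A   (eliminate →)
= (¬¬(B ∨ ¬A) ∧ ¬¬C ∧ ¬B) ∨ ¬¬A   (De Morgan)
= ((B ∨ ¬A) ∧ ¬¬C ∧ ¬B) ∨ ¬¬A   (double negation)
= ((B ∨ ¬A) ∧ C ∧ ¬B) ∨ ¬¬A   (double negation)
= ((B ∨ ¬A) ∧ C ∧ ¬B) ∨ A   (double negation)
= (B ∧ C ∧ ¬B) ∨ (¬A ∧ C ∧ ¬B) ∨ A   (distribute ∧ over ∨)
= (¬A ∧ C ∧ ¬B) ∨ A   (simplify)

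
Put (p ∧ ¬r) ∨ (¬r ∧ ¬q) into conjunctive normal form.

(p ∧ ¬r) ∨ (¬r ∧ ¬q)
≡ (p ∨ ¬r) ∧ (p ∨ ¬q) ∧ (¬r ∨ ¬r) ∧ (¬r ∨ ¬q)   [distribute ∨ over ∧]
≡ (p ∨ ¬q) ∧ ¬r   [simplify]

(p ∨ ¬q) ∧ ¬r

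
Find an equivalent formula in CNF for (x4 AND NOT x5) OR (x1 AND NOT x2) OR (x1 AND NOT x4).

(x4 OR x1) AND (NOT x5 OR x1) AND (NOT x5 OR NOT x2 OR NOT x4)

(x4 AND NOT x5) OR (x1 AND NOT x2) OR (x1 AND NOT x4)
≡ (x4 OR x1 OR x1) AND (x4 OR x1 OR NOT x4) AND (x4 OR NOT x2 OR x1) AND (x4 OR NOT x2 OR NOT x4) AND (NOT x5 OR x1 OR x1) AND (NOT x5 OR x1 OR NOT x4) AND (NOT x5 OR NOT x2 OR x1) AND (NOT x5 OR NOT x2 OR NOT x4)   [distribute OR over AND]
≡ (x4 OR x1) AND (NOT x5 OR x1) AND (NOT x5 OR NOT x2 OR NOT x4)   [simplify]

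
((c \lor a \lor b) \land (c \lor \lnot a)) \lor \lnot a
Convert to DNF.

((c \lor a \lor b) \land (c \lor \lnot a)) \lor \lnot a
= (c \land c) \lor (c \land \lnot a) \lor (a \land c) \lor (a \land \lnot a) \lor (b \land c) \lor (b \land \lnot a) \lor \lnot a   — distribute \land over \lor
= c \lor \lnot a   — simplify

c \lor \lnot a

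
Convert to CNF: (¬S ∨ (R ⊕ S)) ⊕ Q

(¬S ∨ ¬R ∨ Q) ∧ (S ∨ ¬Q) ∧ (¬S ∨ R ∨ ¬Q)

(¬S ∨ (R ⊕ S)) ⊕ Q
= (¬S ∨ (R ⊕ S) ∨ Q) ∧ ¬((¬S ∨ (R ⊕ S)) ∧ Q)   [expand ⊕]
= (¬S ∨ ((R ∨ S) ∧ ¬(R ∧ S)) ∨ Q) ∧ ¬((¬S ∨ (R ⊕ S)) ∧ Q)   [expand ⊕]
= (¬S ∨ ((R ∨ S) ∧ ¬(R ∧ S)) ∨ Q) ∧ ¬((¬S ∨ ((R ∨ S) ∧ ¬(R ∧ S))) ∧ Q)   [expand ⊕]
= (¬S ∨ ((R ∨ S) ∧ (¬R ∨ ¬S)) ∨ Q) ∧ ¬((¬S ∨ ((R ∨ S) ∧ ¬(R ∧ S))) ∧ Q)   [De Morgan]
= (¬S ∨ ((R ∨ S) ∧ (¬R ∨ ¬S)) ∨ Q) ∧ (¬(¬S ∨ ((R ∨ S) ∧ ¬(R ∧ S))) ∨ ¬Q)   [De Morgan]
= (¬S ∨ ((R ∨ S) ∧ (¬R ∨ ¬S)) ∨ Q) ∧ ((¬¬S ∧ ¬((R ∨ S) ∧ ¬(R ∧ S))) ∨ ¬Q)   [De Morgan]
= (¬S ∨ ((R ∨ S) ∧ (¬R ∨ ¬S)) ∨ Q) ∧ ((S ∧ ¬((R ∨ S) ∧ ¬(R ∧ S))) ∨ ¬Q)   [double negation]
= (¬S ∨ ((R ∨ S) ∧ (¬R ∨ ¬S)) ∨ Q) ∧ ((S ∧ (¬(R ∨ S) ∨ ¬¬(R ∧ S))) ∨ ¬Q)   [De Morgan]
= (¬S ∨ ((R ∨ S) ∧ (¬R ∨ ¬S)) ∨ Q) ∧ ((S ∧ ((¬R ∧ ¬S) ∨ ¬¬(R ∧ S))) ∨ ¬Q)   [De Morgan]
= (¬S ∨ ((R ∨ S) ∧ (¬R ∨ ¬S)) ∨ Q) ∧ ((S ∧ ((¬R ∧ ¬S) ∨ (R ∧ S))) ∨ ¬Q)   [double negation]
= (¬S ∨ R ∨ S ∨ Q) ∧ (¬S ∨ ¬R ∨ ¬S ∨ Q) ∧ (S ∨ ¬Q) ∧ (¬R ∨ R ∨ ¬Q) ∧ (¬R ∨ S ∨ ¬Q) ∧ (¬S ∨ R ∨ ¬Q) ∧ (¬S ∨ S ∨ ¬Q)   [distribute ∨ over ∧]
= (¬S ∨ ¬R ∨ Q) ∧ (S ∨ ¬Q) ∧ (¬S ∨ R ∨ ¬Q)   [simplify]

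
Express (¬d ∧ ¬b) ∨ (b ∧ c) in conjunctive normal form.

(¬d ∧ ¬b) ∨ (b ∧ c)
≡ (¬d ∨ b) ∧ (¬d ∨ c) ∧ (¬b ∨ b) ∧ (¬b ∨ c)   [distribute ∨ over ∧]
≡ (¬d ∨ b) ∧ (¬d ∨ c) ∧ (¬b ∨ c)   [simplify]

(¬d ∨ b) ∧ (¬d ∨ c) ∧ (¬b ∨ c)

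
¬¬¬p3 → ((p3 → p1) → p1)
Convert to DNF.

p3 ∨ p1

¬¬¬p3 → ((p3 → p1) → p1)
≡ ¬¬¬¬p3 ∨ ((p3 → p1) → p1)   [eliminate →]
≡ ¬¬¬¬p3 ∨ ¬(p3 → p1) ∨ p1   [eliminate →]
≡ ¬¬¬¬p3 ∨ ¬(¬p3 ∨ p1) ∨ p1   [eliminate →]
≡ ¬¬p3 ∨ ¬(¬p3 ∨ p1) ∨ p1   [double negation]
≡ p3 ∨ ¬(¬p3 ∨ p1) ∨ p1   [double negation]
≡ p3 ∨ (¬¬p3 ∧ ¬p1) ∨ p1   [De Morgan]
≡ p3 ∨ (p3 ∧ ¬p1) ∨ p1   [double negation]
≡ p3 ∨ p1   [simplify]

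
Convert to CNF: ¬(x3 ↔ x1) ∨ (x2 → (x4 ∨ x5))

¬(x3 ↔ x1) ∨ (x2 → (x4 ∨ x5))
≡ ¬((x3 → x1) ∧ (x1 → x3)) ∨ (x2 → (x4 ∨ x5))   (eliminate ↔)
≡ ¬((¬x3 ∨ x1) ∧ (x1 → x3)) ∨ (x2 → (x4 ∨ x5))   (eliminate →)
≡ ¬((¬x3 ∨ x1) ∧ (¬x1 ∨ x3)) ∨ (x2 → (x4 ∨ x5))   (eliminate →)
≡ ¬((¬x3 ∨ x1) ∧ (¬x1 ∨ x3)) ∨ ¬x2 ∨ x4 ∨ x5   (eliminate →)
≡ ¬(¬x3 ∨ x1) ∨ ¬(¬x1 ∨ x3) ∨ ¬x2 ∨ x4 ∨ x5   (De Morgan)
≡ (¬¬x3 ∧ ¬x1) ∨ ¬(¬x1 ∨ x3) ∨ ¬x2 ∨ x4 ∨ x5   (De Morgan)
≡ (x3 ∧ ¬x1) ∨ ¬(¬x1 ∨ x3) ∨ ¬x2 ∨ x4 ∨ x5   (double negation)
≡ (x3 ∧ ¬x1) ∨ (¬¬x1 ∧ ¬x3) ∨ ¬x2 ∨ x4 ∨ x5   (De Morgan)
≡ (x3 ∧ ¬x1) ∨ (x1 ∧ ¬x3) ∨ ¬x2 ∨ x4 ∨ x5   (double negation)
≡ (x3 ∨ x1 ∨ ¬x2 ∨ x4 ∨ x5) ∧ (x3 ∨ ¬x3 ∨ ¬x2 ∨ x4 ∨ x5) ∧ (¬x1 ∨ x1 ∨ ¬x2 ∨ x4 ∨ x5) ∧ (¬x1 ∨ ¬x3 ∨ ¬x2 ∨ x4 ∨ x5)   (distribute ∨ over ∧)
≡ (x3 ∨ x1 ∨ ¬x2 ∨ x4 ∨ x5) ∧ (¬x1 ∨ ¬x3 ∨ ¬x2 ∨ x4 ∨ x5)   (simplify)

(x3 ∨ x1 ∨ ¬x2 ∨ x4 ∨ x5) ∧ (¬x1 ∨ ¬x3 ∨ ¬x2 ∨ x4 ∨ x5)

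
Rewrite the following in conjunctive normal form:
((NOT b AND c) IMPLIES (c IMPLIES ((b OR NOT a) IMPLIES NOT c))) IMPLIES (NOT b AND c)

NOT b AND c

((NOT b AND c) IMPLIES (c IMPLIES ((b OR NOT a) IMPLIES NOT c))) IMPLIES (NOT b AND c)
= NOT ((NOT b AND c) IMPLIES (c IMPLIES ((b OR NOT a) IMPLIES NOT c))) OR (NOT b AND c)   — eliminate IMPLIES
= NOT (NOT (NOT b AND c) OR (c IMPLIES ((b OR NOT a) IMPLIES NOT c))) OR (NOT b AND c)   — eliminate IMPLIES
= NOT (NOT (NOT b AND c) OR NOT c OR ((b OR NOT a) IMPLIES NOT c)) OR (NOT b AND c)   — eliminate IMPLIES
= NOT (NOT (NOT b AND c) OR NOT c OR NOT (b OR NOT a) OR NOT c) OR (NOT b AND c)   — eliminate IMPLIES
= (NOT NOT (NOT b AND c) AND NOT NOT c AND NOT NOT (b OR NOT a) AND NOT NOT c) OR (NOT b AND c)   — De Morgan
= (NOT b AND c AND NOT NOT c AND NOT NOT (b OR NOT a) AND NOT NOT c) OR (NOT b AND c)   — double negation
= (NOT b AND c AND c AND NOT NOT (b OR NOT a) AND NOT NOT c) OR (NOT b AND c)   — double negation
= (NOT b AND c AND c AND (b OR NOT a) AND NOT NOT c) OR (NOT b AND c)   — double negation
= (NOT b AND c AND c AND (b OR NOT a) AND c) OR (NOT b AND c)   — double negation
= (NOT b OR NOT b) AND (NOT b OR c) AND (c OR NOT b) AND (c OR c) AND (c OR NOT b) AND (c OR c) AND (b OR NOT a OR NOT b) AND (b OR NOT a OR c) AND (c OR NOT b) AND (c OR c)   — distribute OR over AND
= NOT b AND c   — simplify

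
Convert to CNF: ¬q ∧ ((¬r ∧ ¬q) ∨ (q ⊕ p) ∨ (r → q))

¬q ∧ (¬r ∨ q ∨ p)

¬q ∧ ((¬r ∧ ¬q) ∨ (q ⊕ p) ∨ (r → q))
⇔ ¬q ∧ ((¬r ∧ ¬q) ∨ ((q ∨ p) ∧ ¬(q ∧ p)) ∨ (r → q))   (expand ⊕)
⇔ ¬q ∧ ((¬r ∧ ¬q) ∨ ((q ∨ p) ∧ ¬(q ∧ p)) ∨ ¬r ∨ q)   (eliminate →)
⇔ ¬q ∧ ((¬r ∧ ¬q) ∨ ((q ∨ p) ∧ (¬q ∨ ¬p)) ∨ ¬r ∨ q)   (De Morgan)
⇔ ¬q ∧ (¬r ∨ q ∨ p ∨ ¬r ∨ q) ∧ (¬r ∨ ¬q ∨ ¬p ∨ ¬r ∨ q) ∧ (¬q ∨ q ∨ p ∨ ¬r ∨ q) ∧ (¬q ∨ ¬q ∨ ¬p ∨ ¬r ∨ q)   (distribute ∨ over ∧)
⇔ ¬q ∧ (¬r ∨ q ∨ p)   (simplify)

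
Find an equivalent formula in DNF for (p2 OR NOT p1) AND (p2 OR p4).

p2 OR (NOT p1 AND p4)

(p2 OR NOT p1) AND (p2 OR p4)
≡ (p2 AND p2) OR (p2 AND p4) OR (NOT p1 AND p2) OR (NOT p1 AND p4)   [distribute AND over OR]
≡ p2 OR (NOT p1 AND p4)   [simplify]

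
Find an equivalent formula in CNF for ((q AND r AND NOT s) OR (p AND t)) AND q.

((q AND r AND NOT s) OR (p AND t)) AND q
= (q OR p) AND (q OR t) AND (r OR p) AND (r OR t) AND (NOT s OR p) AND (NOT s OR t) AND q   [distribute OR over AND]
= (r OR p) AND (r OR t) AND (NOT s OR p) AND (NOT s OR t) AND q   [simplify]

(r OR p) AND (r OR t) AND (NOT s OR p) AND (NOT s OR t) AND q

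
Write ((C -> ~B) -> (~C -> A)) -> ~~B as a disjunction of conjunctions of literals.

(~C & ~A) | B

((C -> ~B) -> (~C -> A)) -> ~~B
⇔ ~((C -> ~B) -> (~C -> A)) | ~~B
⇔ ~(~(C -> ~B) | (~C -> A)) | ~~B
⇔ ~(~(~C | ~B) | (~C -> A)) | ~~B
⇔ ~(~(~C | ~B) | ~~C | A) | ~~B
⇔ (~~(~C | ~B) & ~~~C & ~A) | ~~B
⇔ ((~C | ~B) & ~~~C & ~A) | ~~B
⇔ ((~C | ~B) & ~C & ~A) | ~~B
⇔ ((~C | ~B) & ~C & ~A) | B
⇔ (~C & ~C & ~A) | (~B & ~C & ~A) | B
⇔ (~C & ~A) | B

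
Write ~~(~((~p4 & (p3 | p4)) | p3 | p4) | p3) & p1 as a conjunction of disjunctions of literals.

~~(~((~p4 & (p3 | p4)) | p3 | p4) | p3) & p1
= (~((~p4 & (p3 | p4)) | p3 | p4) | p3) & p1   [double negation]
= ((~(~p4 & (p3 | p4)) & ~p3 & ~p4) | p3) & p1   [De Morgan]
= (((~~p4 | ~(p3 | p4)) & ~p3 & ~p4) | p3) & p1   [De Morgan]
= (((p4 | ~(p3 | p4)) & ~p3 & ~p4) | p3) & p1   [double negation]
= (((p4 | (~p3 & ~p4)) & ~p3 & ~p4) | p3) & p1   [De Morgan]
= (p4 | ~p3 | p3) & (p4 | ~p4 | p3) & (~p3 | p3) & (~p4 | p3) & p1   [distribute | over &]
= (~p4 | p3) & p1   [simplify]

(~p4 | p3) & p1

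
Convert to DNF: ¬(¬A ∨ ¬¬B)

A ∧ ¬B

¬(¬A ∨ ¬¬B)
≡ ¬¬A ∧ ¬¬¬B
≡ A ∧ ¬¬¬B
≡ A ∧ ¬B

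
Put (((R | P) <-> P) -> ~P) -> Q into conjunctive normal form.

(((R | P) <-> P) -> ~P) -> Q
≡ ~(((R | P) <-> P) -> ~P) | Q
≡ ~(~((R | P) <-> P) | ~P) | Q
≡ ~(~(((R | P) -> P) & (P -> (R | P))) | ~P) | Q
≡ ~(~((~(R | P) | P) & (P -> (R | P))) | ~P) | Q
≡ ~(~((~(R | P) | P) & (~P | R | P)) | ~P) | Q
≡ (~~((~(R | P) | P) & (~P | R | P)) & ~~P) | Q
≡ ((~(R | P) | P) & (~P | R | P) & ~~P) | Q
≡ (((~R & ~P) | P) & (~P | R | P) & ~~P) | Q
≡ (((~R & ~P) | P) & (~P | R | P) & P) | Q
≡ (~R | P | Q) & (~P | P | Q) & (~P | R | P | Q) & (P | Q)
≡ P | Q

P | Q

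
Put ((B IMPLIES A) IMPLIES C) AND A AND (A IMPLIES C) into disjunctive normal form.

((B IMPLIES A) IMPLIES C) AND A AND (A IMPLIES C)
≡ (NOT (B IMPLIES A) OR C) AND A AND (A IMPLIES C)   — eliminate IMPLIES
≡ (NOT (NOT B OR A) OR C) AND A AND (A IMPLIES C)   — eliminate IMPLIES
≡ (NOT (NOT B OR A) OR C) AND A AND (NOT A OR C)   — eliminate IMPLIES
≡ ((NOT NOT B AND NOT A) OR C) AND A AND (NOT A OR C)   — De Morgan
≡ ((B AND NOT A) OR C) AND A AND (NOT A OR C)   — double negation
≡ (B AND NOT A AND A AND NOT A) OR (B AND NOT A AND A AND C) OR (C AND A AND NOT A) OR (C AND A AND C)   — distribute AND over OR
≡ C AND A   — simplify

C AND A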